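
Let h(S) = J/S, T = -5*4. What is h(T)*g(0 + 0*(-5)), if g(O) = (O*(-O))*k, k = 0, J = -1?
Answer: 0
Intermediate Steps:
g(O) = 0 (g(O) = (O*(-O))*0 = -O²*0 = 0)
T = -20
h(S) = -1/S
h(T)*g(0 + 0*(-5)) = -1/(-20)*0 = -1*(-1/20)*0 = (1/20)*0 = 0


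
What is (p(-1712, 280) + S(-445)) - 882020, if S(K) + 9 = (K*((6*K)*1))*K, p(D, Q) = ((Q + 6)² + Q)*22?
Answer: -527803107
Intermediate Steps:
p(D, Q) = 22*Q + 22*(6 + Q)² (p(D, Q) = ((6 + Q)² + Q)*22 = (Q + (6 + Q)²)*22 = 22*Q + 22*(6 + Q)²)
S(K) = -9 + 6*K³ (S(K) = -9 + (K*((6*K)*1))*K = -9 + (K*(6*K))*K = -9 + (6*K²)*K = -9 + 6*K³)
(p(-1712, 280) + S(-445)) - 882020 = ((22*280 + 22*(6 + 280)²) + (-9 + 6*(-445)³)) - 882020 = ((6160 + 22*286²) + (-9 + 6*(-88121125))) - 882020 = ((6160 + 22*81796) + (-9 - 528726750)) - 882020 = ((6160 + 1799512) - 528726759) - 882020 = (1805672 - 528726759) - 882020 = -526921087 - 882020 = -527803107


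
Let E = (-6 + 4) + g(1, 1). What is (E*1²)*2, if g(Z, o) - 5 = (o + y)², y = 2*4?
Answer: 168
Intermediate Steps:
y = 8
g(Z, o) = 5 + (8 + o)² (g(Z, o) = 5 + (o + 8)² = 5 + (8 + o)²)
E = 84 (E = (-6 + 4) + (5 + (8 + 1)²) = -2 + (5 + 9²) = -2 + (5 + 81) = -2 + 86 = 84)
(E*1²)*2 = (84*1²)*2 = (84*1)*2 = 84*2 = 168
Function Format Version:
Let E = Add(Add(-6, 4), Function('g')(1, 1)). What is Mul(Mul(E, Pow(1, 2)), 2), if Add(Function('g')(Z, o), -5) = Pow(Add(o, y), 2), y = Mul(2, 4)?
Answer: 168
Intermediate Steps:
y = 8
Function('g')(Z, o) = Add(5, Pow(Add(8, o), 2)) (Function('g')(Z, o) = Add(5, Pow(Add(o, 8), 2)) = Add(5, Pow(Add(8, o), 2)))
E = 84 (E = Add(Add(-6, 4), Add(5, Pow(Add(8, 1), 2))) = Add(-2, Add(5, Pow(9, 2))) = Add(-2, Add(5, 81)) = Add(-2, 86) = 84)
Mul(Mul(E, Pow(1, 2)), 2) = Mul(Mul(84, Pow(1, 2)), 2) = Mul(Mul(84, 1), 2) = Mul(84, 2) = 168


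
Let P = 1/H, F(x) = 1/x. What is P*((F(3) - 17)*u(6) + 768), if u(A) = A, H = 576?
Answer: 167/144 ≈ 1.1597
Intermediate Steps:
P = 1/576 ≈ 0.0017361
P*((F(3) - 17)*u(6) + 768) = ((1/3 - 17)*6 + 768)/576 = ((⅓ - 17)*6 + 768)/576 = (-50/3*6 + 768)/576 = (-100 + 768)/576 = (1/576)*668 = 167/144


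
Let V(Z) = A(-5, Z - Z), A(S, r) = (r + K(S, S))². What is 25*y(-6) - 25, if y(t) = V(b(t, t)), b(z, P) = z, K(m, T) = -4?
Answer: 375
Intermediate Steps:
A(S, r) = (-4 + r)² (A(S, r) = (r - 4)² = (-4 + r)²)
V(Z) = 16 (V(Z) = (-4 + (Z - Z))² = (-4 + 0)² = (-4)² = 16)
y(t) = 16
25*y(-6) - 25 = 25*16 - 25 = 400 - 25 = 375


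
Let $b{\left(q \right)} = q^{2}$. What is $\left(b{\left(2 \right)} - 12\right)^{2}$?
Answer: $64$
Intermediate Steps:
$\left(b{\left(2 \right)} - 12\right)^{2} = \left(2^{2} - 12\right)^{2} = \left(4 - 12\right)^{2} = \left(-8\right)^{2} = 64$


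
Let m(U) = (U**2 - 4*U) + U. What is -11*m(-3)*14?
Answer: -2772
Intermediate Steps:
m(U) = U**2 - 3*U
-11*m(-3)*14 = -(-33)*(-3 - 3)*14 = -(-33)*(-6)*14 = -11*18*14 = -198*14 = -2772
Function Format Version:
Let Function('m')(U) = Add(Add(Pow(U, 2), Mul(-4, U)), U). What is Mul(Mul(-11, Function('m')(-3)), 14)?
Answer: -2772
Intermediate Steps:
Function('m')(U) = Add(Pow(U, 2), Mul(-3, U))
Mul(Mul(-11, Function('m')(-3)), 14) = Mul(Mul(-11, Mul(-3, Add(-3, -3))), 14) = Mul(Mul(-11, Mul(-3, -6)), 14) = Mul(Mul(-11, 18), 14) = Mul(-198, 14) = -2772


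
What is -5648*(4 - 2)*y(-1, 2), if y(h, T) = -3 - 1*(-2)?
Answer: 11296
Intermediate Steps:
y(h, T) = -1 (y(h, T) = -3 + 2 = -1)
-5648*(4 - 2)*y(-1, 2) = -5648*(4 - 2)*(-1) = -11296*(-1) = -5648*(-2) = 11296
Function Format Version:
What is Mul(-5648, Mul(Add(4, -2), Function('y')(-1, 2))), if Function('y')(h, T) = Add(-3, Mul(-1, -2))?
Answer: 11296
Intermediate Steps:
Function('y')(h, T) = -1 (Function('y')(h, T) = Add(-3, 2) = -1)
Mul(-5648, Mul(Add(4, -2), Function('y')(-1, 2))) = Mul(-5648, Mul(Add(4, -2), -1)) = Mul(-5648, Mul(2, -1)) = Mul(-5648, -2) = 11296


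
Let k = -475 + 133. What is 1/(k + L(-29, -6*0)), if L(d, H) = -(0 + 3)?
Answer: -1/345 ≈ -0.0028986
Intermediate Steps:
k = -342
L(d, H) = -3 (L(d, H) = -1*3 = -3)
1/(k + L(-29, -6*0)) = 1/(-342 - 3) = 1/(-345) = -1/345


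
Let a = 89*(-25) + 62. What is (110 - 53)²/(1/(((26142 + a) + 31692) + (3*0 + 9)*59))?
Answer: 182600298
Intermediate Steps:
a = -2163 (a = -2225 + 62 = -2163)
(110 - 53)²/(1/(((26142 + a) + 31692) + (3*0 + 9)*59)) = (110 - 53)²/(1/(((26142 - 2163) + 31692) + (3*0 + 9)*59)) = 57²/(1/((23979 + 31692) + (0 + 9)*59)) = 3249/(1/(55671 + 9*59)) = 3249/(1/(55671 + 531)) = 3249/(1/56202) = 3249*56202 = 182600298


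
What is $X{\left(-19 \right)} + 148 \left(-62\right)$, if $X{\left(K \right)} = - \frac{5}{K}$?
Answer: $- \frac{174339}{19} \approx -9175.7$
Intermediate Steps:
$X{\left(-19 \right)} + 148 \left(-62\right) = - \frac{5}{-19} + 148 \left(-62\right) = \left(-5\right) \left(- \frac{1}{19}\right) - 9176 = \frac{5}{19} - 9176 = - \frac{174339}{19}$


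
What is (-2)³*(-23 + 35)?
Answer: -96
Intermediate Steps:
(-2)³*(-23 + 35) = -8*12 = -96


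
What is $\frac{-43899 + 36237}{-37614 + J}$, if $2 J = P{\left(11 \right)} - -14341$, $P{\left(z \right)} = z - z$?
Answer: $\frac{15324}{60887} \approx 0.25168$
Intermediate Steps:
$P{\left(z \right)} = 0$
$J = \frac{14341}{2}$ ($J = \frac{0 - -14341}{2} = \frac{0 + 14341}{2} = \frac{1}{2} \cdot 14341 = \frac{14341}{2} \approx 7170.5$)
$\frac{-43899 + 36237}{-37614 + J} = \frac{-43899 + 36237}{-37614 + \frac{14341}{2}} = - \frac{7662}{- \frac{60887}{2}} = \left(-7662\right) \left(- \frac{2}{60887}\right) = \frac{15324}{60887}$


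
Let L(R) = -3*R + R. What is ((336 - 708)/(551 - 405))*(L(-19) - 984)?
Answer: 175956/73 ≈ 2410.4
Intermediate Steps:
L(R) = -2*R
((336 - 708)/(551 - 405))*(L(-19) - 984) = ((336 - 708)/(551 - 405))*(-2*(-19) - 984) = (-372/146)*(38 - 984) = -372*1/146*(-946) = -186/73*(-946) = 175956/73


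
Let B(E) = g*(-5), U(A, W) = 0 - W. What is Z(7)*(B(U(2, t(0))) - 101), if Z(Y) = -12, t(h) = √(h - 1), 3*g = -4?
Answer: 1132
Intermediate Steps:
g = -4/3 (g = (⅓)*(-4) = -4/3 ≈ -1.3333)
t(h) = √(-1 + h)
U(A, W) = -W
B(E) = 20/3 (B(E) = -4/3*(-5) = 20/3)
Z(7)*(B(U(2, t(0))) - 101) = -12*(20/3 - 101) = -12*(-283/3) = 1132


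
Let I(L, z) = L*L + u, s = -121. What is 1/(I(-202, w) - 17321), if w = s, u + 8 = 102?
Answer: 1/23577 ≈ 4.2414e-5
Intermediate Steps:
u = 94 (u = -8 + 102 = 94)
w = -121
I(L, z) = 94 + L² (I(L, z) = L*L + 94 = L² + 94 = 94 + L²)
1/(I(-202, w) - 17321) = 1/((94 + (-202)²) - 17321) = 1/((94 + 40804) - 17321) = 1/(40898 - 17321) = 1/23577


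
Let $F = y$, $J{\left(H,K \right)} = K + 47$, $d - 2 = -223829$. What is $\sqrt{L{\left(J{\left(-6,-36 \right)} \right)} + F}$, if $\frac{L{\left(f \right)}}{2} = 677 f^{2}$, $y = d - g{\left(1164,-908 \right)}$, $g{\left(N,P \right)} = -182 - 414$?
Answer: $i \sqrt{59397} \approx 243.72 i$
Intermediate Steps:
$d = -223827$ ($d = 2 - 223829 = -223827$)
$g{\left(N,P \right)} = -596$ ($g{\left(N,P \right)} = -182 - 414 = -596$)
$J{\left(H,K \right)} = 47 + K$
$y = -223231$ ($y = -223827 - -596 = -223827 + 596 = -223231$)
$L{\left(f \right)} = 1354 f^{2}$ ($L{\left(f \right)} = 2 \cdot 677 f^{2} = 1354 f^{2}$)
$F = -223231$
$\sqrt{L{\left(J{\left(-6,-36 \right)} \right)} + F} = \sqrt{1354 \left(47 - 36\right)^{2} - 223231} = \sqrt{1354 \cdot 11^{2} - 223231} = \sqrt{1354 \cdot 121 - 223231} = \sqrt{163834 - 223231} = \sqrt{-59397} = i \sqrt{59397}$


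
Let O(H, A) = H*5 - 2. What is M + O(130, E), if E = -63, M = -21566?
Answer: -20918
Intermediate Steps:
O(H, A) = -2 + 5*H (O(H, A) = 5*H - 2 = -2 + 5*H)
M + O(130, E) = -21566 + (-2 + 5*130) = -21566 + (-2 + 650) = -21566 + 648 = -20918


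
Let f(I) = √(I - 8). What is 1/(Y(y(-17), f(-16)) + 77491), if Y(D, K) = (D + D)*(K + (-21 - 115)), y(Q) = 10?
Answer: 74771/5590712041 - 40*I*√6/5590712041 ≈ 1.3374e-5 - 1.7525e-8*I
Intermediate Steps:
f(I) = √(-8 + I)
Y(D, K) = 2*D*(-136 + K) (Y(D, K) = (2*D)*(K - 136) = (2*D)*(-136 + K) = 2*D*(-136 + K))
1/(Y(y(-17), f(-16)) + 77491) = 1/(2*10*(-136 + √(-8 - 16)) + 77491) = 1/(2*10*(-136 + √(-24)) + 77491) = 1/(2*10*(-136 + 2*I*√6) + 77491) = 1/((-2720 + 40*I*√6) + 77491) = 1/(74771 + 40*I*√6)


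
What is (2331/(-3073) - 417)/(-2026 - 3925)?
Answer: 183396/2612489 ≈ 0.070200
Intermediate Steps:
(2331/(-3073) - 417)/(-2026 - 3925) = (2331*(-1/3073) - 417)/(-5951) = (-333/439 - 417)*(-1/5951) = -183396/439*(-1/5951) = 183396/2612489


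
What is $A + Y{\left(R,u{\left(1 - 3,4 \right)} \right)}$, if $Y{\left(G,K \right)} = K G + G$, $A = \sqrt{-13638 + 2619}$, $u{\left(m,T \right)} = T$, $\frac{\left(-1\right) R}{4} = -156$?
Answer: $3120 + i \sqrt{11019} \approx 3120.0 + 104.97 i$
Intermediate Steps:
$R = 624$ ($R = \left(-4\right) \left(-156\right) = 624$)
$A = i \sqrt{11019}$ ($A = \sqrt{-11019} = i \sqrt{11019} \approx 104.97 i$)
$Y{\left(G,K \right)} = G + G K$ ($Y{\left(G,K \right)} = G K + G = G + G K$)
$A + Y{\left(R,u{\left(1 - 3,4 \right)} \right)} = i \sqrt{11019} + 624 \left(1 + 4\right) = i \sqrt{11019} + 624 \cdot 5 = i \sqrt{11019} + 3120 = 3120 + i \sqrt{11019}$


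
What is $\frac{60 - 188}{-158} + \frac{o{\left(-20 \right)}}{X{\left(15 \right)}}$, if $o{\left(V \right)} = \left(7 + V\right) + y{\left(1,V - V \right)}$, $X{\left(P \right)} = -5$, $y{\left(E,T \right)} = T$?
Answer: $\frac{1347}{395} \approx 3.4101$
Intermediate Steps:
$o{\left(V \right)} = 7 + V$ ($o{\left(V \right)} = \left(7 + V\right) + \left(V - V\right) = \left(7 + V\right) + 0 = 7 + V$)
$\frac{60 - 188}{-158} + \frac{o{\left(-20 \right)}}{X{\left(15 \right)}} = \frac{60 - 188}{-158} + \frac{7 - 20}{-5} = \left(60 - 188\right) \left(- \frac{1}{158}\right) - - \frac{13}{5} = \left(-128\right) \left(- \frac{1}{158}\right) + \frac{13}{5} = \frac{64}{79} + \frac{13}{5} = \frac{1347}{395}$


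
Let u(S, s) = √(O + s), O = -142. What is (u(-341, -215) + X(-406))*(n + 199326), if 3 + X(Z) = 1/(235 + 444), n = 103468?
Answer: -616488584/679 + 302794*I*√357 ≈ -9.0794e+5 + 5.7211e+6*I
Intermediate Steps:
u(S, s) = √(-142 + s)
X(Z) = -2036/679 (X(Z) = -3 + 1/(235 + 444) = -3 + 1/679 = -2036/679)
(u(-341, -215) + X(-406))*(n + 199326) = (√(-142 - 215) - 2036/679)*(103468 + 199326) = (√(-357) - 2036/679)*302794 = (I*√357 - 2036/679)*302794 = (-2036/679 + I*√357)*302794 = -616488584/679 + 302794*I*√357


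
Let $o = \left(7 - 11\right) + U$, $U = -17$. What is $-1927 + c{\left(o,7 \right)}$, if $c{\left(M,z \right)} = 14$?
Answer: $-1913$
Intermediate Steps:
$o = -21$ ($o = \left(7 - 11\right) - 17 = -4 - 17 = -21$)
$-1927 + c{\left(o,7 \right)} = -1927 + 14 = -1913$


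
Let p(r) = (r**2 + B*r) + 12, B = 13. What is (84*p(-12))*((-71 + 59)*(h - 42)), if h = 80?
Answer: 0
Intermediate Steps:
p(r) = 12 + r**2 + 13*r (p(r) = (r**2 + 13*r) + 12 = 12 + r**2 + 13*r)
(84*p(-12))*((-71 + 59)*(h - 42)) = (84*(12 + (-12)**2 + 13*(-12)))*((-71 + 59)*(80 - 42)) = (84*(12 + 144 - 156))*(-12*38) = (84*0)*(-456) = 0*(-456) = 0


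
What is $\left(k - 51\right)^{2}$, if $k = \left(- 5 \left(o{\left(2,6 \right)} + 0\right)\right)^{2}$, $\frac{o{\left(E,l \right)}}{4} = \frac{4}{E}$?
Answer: $2399401$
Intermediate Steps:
$o{\left(E,l \right)} = \frac{16}{E}$ ($o{\left(E,l \right)} = 4 \frac{4}{E} = \frac{16}{E}$)
$k = 1600$ ($k = \left(- 5 \left(\frac{16}{2} + 0\right)\right)^{2} = \left(- 5 \left(16 \cdot \frac{1}{2} + 0\right)\right)^{2} = \left(- 5 \left(8 + 0\right)\right)^{2} = \left(\left(-5\right) 8\right)^{2} = \left(-40\right)^{2} = 1600$)
$\left(k - 51\right)^{2} = \left(1600 - 51\right)^{2} = 1549^{2} = 2399401$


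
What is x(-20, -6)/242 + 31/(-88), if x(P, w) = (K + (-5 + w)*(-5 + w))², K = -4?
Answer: 54415/968 ≈ 56.214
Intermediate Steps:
x(P, w) = (-4 + (-5 + w)²)² (x(P, w) = (-4 + (-5 + w)*(-5 + w))² = (-4 + (-5 + w)²)²)
x(-20, -6)/242 + 31/(-88) = (-4 + (-5 - 6)²)²/242 + 31/(-88) = (-4 + (-11)²)²*(1/242) + 31*(-1/88) = (-4 + 121)²*(1/242) - 31/88 = 117²*(1/242) - 31/88 = 13689*(1/242) - 31/88 = 13689/242 - 31/88 = 54415/968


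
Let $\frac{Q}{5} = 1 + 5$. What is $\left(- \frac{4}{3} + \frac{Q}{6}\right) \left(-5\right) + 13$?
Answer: $- \frac{16}{3} \approx -5.3333$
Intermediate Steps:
$Q = 30$ ($Q = 5 \left(1 + 5\right) = 5 \cdot 6 = 30$)
$\left(- \frac{4}{3} + \frac{Q}{6}\right) \left(-5\right) + 13 = \left(- \frac{4}{3} + \frac{30}{6}\right) \left(-5\right) + 13 = \left(\left(-4\right) \frac{1}{3} + 30 \cdot \frac{1}{6}\right) \left(-5\right) + 13 = \left(- \frac{4}{3} + 5\right) \left(-5\right) + 13 = \frac{11}{3} \left(-5\right) + 13 = - \frac{55}{3} + 13 = - \frac{16}{3}$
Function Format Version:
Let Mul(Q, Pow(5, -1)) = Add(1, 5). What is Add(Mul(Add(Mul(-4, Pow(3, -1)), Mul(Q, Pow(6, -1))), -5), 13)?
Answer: Rational(-16, 3) ≈ -5.3333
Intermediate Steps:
Q = 30 (Q = Mul(5, Add(1, 5)) = Mul(5, 6) = 30)
Add(Mul(Add(Mul(-4, Pow(3, -1)), Mul(Q, Pow(6, -1))), -5), 13) = Add(Mul(Add(Mul(-4, Pow(3, -1)), Mul(30, Pow(6, -1))), -5), 13) = Add(Mul(Add(Mul(-4, Rational(1, 3)), Mul(30, Rational(1, 6))), -5), 13) = Add(Mul(Add(Rational(-4, 3), 5), -5), 13) = Add(Mul(Rational(11, 3), -5), 13) = Add(Rational(-55, 3), 13) = Rational(-16, 3)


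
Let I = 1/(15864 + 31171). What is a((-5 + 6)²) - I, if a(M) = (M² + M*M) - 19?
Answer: -799596/47035 ≈ -17.000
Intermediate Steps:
a(M) = -19 + 2*M² (a(M) = (M² + M²) - 19 = 2*M² - 19 = -19 + 2*M²)
I = 1/47035 ≈ 2.1261e-5
a((-5 + 6)²) - I = (-19 + 2*((-5 + 6)²)²) - 1*1/47035 = (-19 + 2*(1²)²) - 1/47035 = (-19 + 2*1²) - 1/47035 = (-19 + 2*1) - 1/47035 = (-19 + 2) - 1/47035 = -17 - 1/47035 = -799596/47035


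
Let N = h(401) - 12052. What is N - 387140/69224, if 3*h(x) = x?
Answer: -619066385/51918 ≈ -11924.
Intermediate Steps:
h(x) = x/3
N = -35755/3 (N = (⅓)*401 - 12052 = 401/3 - 12052 = -35755/3 ≈ -11918.)
N - 387140/69224 = -35755/3 - 387140/69224 = -35755/3 - 387140*1/69224 = -35755/3 - 96785/17306 = -619066385/51918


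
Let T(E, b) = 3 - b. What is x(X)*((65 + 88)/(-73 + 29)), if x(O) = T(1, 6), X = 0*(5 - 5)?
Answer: 459/44 ≈ 10.432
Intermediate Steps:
X = 0 (X = 0*0 = 0)
x(O) = -3 (x(O) = 3 - 1*6 = 3 - 6 = -3)
x(X)*((65 + 88)/(-73 + 29)) = -3*(65 + 88)/(-73 + 29) = -459/(-44) = -459*(-1)/44 = -3*(-153/44) = 459/44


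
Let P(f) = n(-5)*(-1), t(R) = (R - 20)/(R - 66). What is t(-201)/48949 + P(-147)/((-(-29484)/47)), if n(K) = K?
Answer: 1025940323/128445896124 ≈ 0.0079873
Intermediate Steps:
t(R) = (-20 + R)/(-66 + R)
P(f) = 5 (P(f) = -5*(-1) = 5)
t(-201)/48949 + P(-147)/((-(-29484)/47)) = ((-20 - 201)/(-66 - 201))/48949 + 5/((-(-29484)/47)) = (-221/(-267))*(1/48949) + 5/((-(-29484)/47)) = -1/267*(-221)*(1/48949) + 5/((-324*(-91/47))) = (221/267)*(1/48949) + 5/(29484/47) = 221/13069383 + 5*(47/29484) = 221/13069383 + 235/29484 = 1025940323/128445896124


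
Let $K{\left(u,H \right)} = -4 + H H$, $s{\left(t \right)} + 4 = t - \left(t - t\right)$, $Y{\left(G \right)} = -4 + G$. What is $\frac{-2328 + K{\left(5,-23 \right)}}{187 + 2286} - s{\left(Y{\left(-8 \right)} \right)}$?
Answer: $\frac{37765}{2473} \approx 15.271$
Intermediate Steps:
$s{\left(t \right)} = -4 + t$ ($s{\left(t \right)} = -4 + \left(t - \left(t - t\right)\right) = -4 + \left(t - 0\right) = -4 + \left(t + 0\right) = -4 + t$)
$K{\left(u,H \right)} = -4 + H^{2}$
$\frac{-2328 + K{\left(5,-23 \right)}}{187 + 2286} - s{\left(Y{\left(-8 \right)} \right)} = \frac{-2328 - \left(4 - \left(-23\right)^{2}\right)}{187 + 2286} - \left(-4 - 12\right) = \frac{-2328 + \left(-4 + 529\right)}{2473} - \left(-4 - 12\right) = \left(-2328 + 525\right) \frac{1}{2473} - -16 = \left(-1803\right) \frac{1}{2473} + 16 = - \frac{1803}{2473} + 16 = \frac{37765}{2473}$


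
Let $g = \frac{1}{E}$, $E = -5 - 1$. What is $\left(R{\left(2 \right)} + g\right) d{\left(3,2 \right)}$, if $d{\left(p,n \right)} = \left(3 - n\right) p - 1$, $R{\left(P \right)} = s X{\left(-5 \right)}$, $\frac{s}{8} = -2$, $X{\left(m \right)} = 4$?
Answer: $- \frac{385}{3} \approx -128.33$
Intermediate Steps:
$s = -16$ ($s = 8 \left(-2\right) = -16$)
$E = -6$ ($E = -5 - 1 = -6$)
$R{\left(P \right)} = -64$ ($R{\left(P \right)} = \left(-16\right) 4 = -64$)
$d{\left(p,n \right)} = -1 + p \left(3 - n\right)$ ($d{\left(p,n \right)} = p \left(3 - n\right) - 1 = -1 + p \left(3 - n\right)$)
$g = - \frac{1}{6}$ ($g = \frac{1}{-6} = - \frac{1}{6} \approx -0.16667$)
$\left(R{\left(2 \right)} + g\right) d{\left(3,2 \right)} = \left(-64 - \frac{1}{6}\right) \left(-1 + 3 \cdot 3 - 2 \cdot 3\right) = - \frac{385 \left(-1 + 9 - 6\right)}{6} = \left(- \frac{385}{6}\right) 2 = - \frac{385}{3}$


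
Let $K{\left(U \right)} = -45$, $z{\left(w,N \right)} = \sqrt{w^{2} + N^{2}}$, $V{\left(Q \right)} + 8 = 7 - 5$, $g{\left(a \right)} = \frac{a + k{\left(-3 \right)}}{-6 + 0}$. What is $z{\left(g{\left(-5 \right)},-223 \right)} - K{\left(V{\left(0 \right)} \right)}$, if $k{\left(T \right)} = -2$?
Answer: $45 + \frac{\sqrt{1790293}}{6} \approx 268.0$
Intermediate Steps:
$g{\left(a \right)} = \frac{1}{3} - \frac{a}{6}$ ($g{\left(a \right)} = \frac{a - 2}{-6 + 0} = \frac{-2 + a}{-6} = \left(-2 + a\right) \left(- \frac{1}{6}\right) = \frac{1}{3} - \frac{a}{6}$)
$V{\left(Q \right)} = -6$ ($V{\left(Q \right)} = -8 + \left(7 - 5\right) = -8 + 2 = -6$)
$z{\left(w,N \right)} = \sqrt{N^{2} + w^{2}}$
$z{\left(g{\left(-5 \right)},-223 \right)} - K{\left(V{\left(0 \right)} \right)} = \sqrt{\left(-223\right)^{2} + \left(\frac{1}{3} - - \frac{5}{6}\right)^{2}} - -45 = \sqrt{49729 + \left(\frac{1}{3} + \frac{5}{6}\right)^{2}} + 45 = \sqrt{49729 + \left(\frac{7}{6}\right)^{2}} + 45 = \sqrt{49729 + \frac{49}{36}} + 45 = \sqrt{\frac{1790293}{36}} + 45 = \frac{\sqrt{1790293}}{6} + 45 = 45 + \frac{\sqrt{1790293}}{6}$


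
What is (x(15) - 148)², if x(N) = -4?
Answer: 23104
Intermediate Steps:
(x(15) - 148)² = (-4 - 148)² = (-152)² = 23104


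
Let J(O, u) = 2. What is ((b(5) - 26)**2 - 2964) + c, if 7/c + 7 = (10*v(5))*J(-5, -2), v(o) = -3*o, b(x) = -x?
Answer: -614928/307 ≈ -2003.0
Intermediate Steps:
c = -7/307 (c = 7/(-7 + (10*(-3*5))*2) = 7/(-7 + (10*(-15))*2) = 7/(-7 - 150*2) = 7/(-7 - 300) = 7/(-307) = 7*(-1/307) = -7/307 ≈ -0.022801)
((b(5) - 26)**2 - 2964) + c = ((-1*5 - 26)**2 - 2964) - 7/307 = ((-5 - 26)**2 - 2964) - 7/307 = ((-31)**2 - 2964) - 7/307 = (961 - 2964) - 7/307 = -2003 - 7/307 = -614928/307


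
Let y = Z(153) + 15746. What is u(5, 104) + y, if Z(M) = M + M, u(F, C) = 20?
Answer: 16072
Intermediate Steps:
Z(M) = 2*M
y = 16052 (y = 2*153 + 15746 = 306 + 15746 = 16052)
u(5, 104) + y = 20 + 16052 = 16072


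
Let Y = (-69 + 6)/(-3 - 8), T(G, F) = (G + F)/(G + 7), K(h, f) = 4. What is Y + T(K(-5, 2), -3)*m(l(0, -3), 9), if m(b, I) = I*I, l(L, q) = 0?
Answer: 144/11 ≈ 13.091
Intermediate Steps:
T(G, F) = (F + G)/(7 + G)
m(b, I) = I²
Y = 63/11 (Y = -63/(-11) = -63*(-1/11) = 63/11 ≈ 5.7273)
Y + T(K(-5, 2), -3)*m(l(0, -3), 9) = 63/11 + ((-3 + 4)/(7 + 4))*9² = 63/11 + (1/11)*81 = 63/11 + 81/11 = 144/11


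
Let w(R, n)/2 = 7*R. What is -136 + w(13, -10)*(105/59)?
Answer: 11086/59 ≈ 187.90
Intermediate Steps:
w(R, n) = 14*R (w(R, n) = 2*(7*R) = 14*R)
-136 + w(13, -10)*(105/59) = -136 + (14*13)*(105/59) = -136 + 182*(105*(1/59)) = -136 + 182*(105/59) = -136 + 19110/59 = 11086/59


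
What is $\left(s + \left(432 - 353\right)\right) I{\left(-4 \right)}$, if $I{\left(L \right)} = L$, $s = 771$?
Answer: $-3400$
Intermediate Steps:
$\left(s + \left(432 - 353\right)\right) I{\left(-4 \right)} = \left(771 + \left(432 - 353\right)\right) \left(-4\right) = \left(771 + 79\right) \left(-4\right) = 850 \left(-4\right) = -3400$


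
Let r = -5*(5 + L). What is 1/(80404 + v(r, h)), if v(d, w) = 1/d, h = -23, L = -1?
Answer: 20/1608079 ≈ 1.2437e-5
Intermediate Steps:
r = -20 (r = -5*(5 - 1) = -5*4 = -20)
1/(80404 + v(r, h)) = 1/(80404 + 1/(-20)) = 1/(80404 - 1/20) = 1/(1608079/20) = 20/1608079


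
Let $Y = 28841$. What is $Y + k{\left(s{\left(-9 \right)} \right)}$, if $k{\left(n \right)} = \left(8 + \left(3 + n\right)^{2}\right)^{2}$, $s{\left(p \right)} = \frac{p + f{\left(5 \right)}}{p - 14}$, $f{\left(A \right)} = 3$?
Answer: $\frac{8168054730}{279841} \approx 29188.0$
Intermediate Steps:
$s{\left(p \right)} = \frac{3 + p}{-14 + p}$ ($s{\left(p \right)} = \frac{p + 3}{p - 14} = \frac{3 + p}{-14 + p}$)
$Y + k{\left(s{\left(-9 \right)} \right)} = 28841 + \left(8 + \left(3 + \frac{3 - 9}{-14 - 9}\right)^{2}\right)^{2} = 28841 + \left(8 + \left(3 + \frac{1}{-23} \left(-6\right)\right)^{2}\right)^{2} = 28841 + \left(8 + \left(3 - - \frac{6}{23}\right)^{2}\right)^{2} = 28841 + \left(8 + \left(3 + \frac{6}{23}\right)^{2}\right)^{2} = 28841 + \left(8 + \left(\frac{75}{23}\right)^{2}\right)^{2} = 28841 + \left(8 + \frac{5625}{529}\right)^{2} = 28841 + \left(\frac{9857}{529}\right)^{2} = 28841 + \frac{97160449}{279841} = \frac{8168054730}{279841}$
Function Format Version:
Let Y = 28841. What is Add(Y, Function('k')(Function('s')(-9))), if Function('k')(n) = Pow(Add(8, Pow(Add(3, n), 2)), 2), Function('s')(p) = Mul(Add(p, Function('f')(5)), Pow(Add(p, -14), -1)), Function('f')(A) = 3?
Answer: Rational(8168054730, 279841) ≈ 29188.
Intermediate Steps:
Function('s')(p) = Mul(Pow(Add(-14, p), -1), Add(3, p)) (Function('s')(p) = Mul(Add(p, 3), Pow(Add(p, -14), -1)) = Mul(Add(3, p), Pow(Add(-14, p), -1)) = Mul(Pow(Add(-14, p), -1), Add(3, p)))
Add(Y, Function('k')(Function('s')(-9))) = Add(28841, Pow(Add(8, Pow(Add(3, Mul(Pow(Add(-14, -9), -1), Add(3, -9))), 2)), 2)) = Add(28841, Pow(Add(8, Pow(Add(3, Mul(Pow(-23, -1), -6)), 2)), 2)) = Add(28841, Pow(Add(8, Pow(Add(3, Mul(Rational(-1, 23), -6)), 2)), 2)) = Add(28841, Pow(Add(8, Pow(Add(3, Rational(6, 23)), 2)), 2)) = Add(28841, Pow(Add(8, Pow(Rational(75, 23), 2)), 2)) = Add(28841, Pow(Add(8, Rational(5625, 529)), 2)) = Add(28841, Pow(Rational(9857, 529), 2)) = Add(28841, Rational(97160449, 279841)) = Rational(8168054730, 279841)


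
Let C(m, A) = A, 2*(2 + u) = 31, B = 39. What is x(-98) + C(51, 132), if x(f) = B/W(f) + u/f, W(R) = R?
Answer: 3681/28 ≈ 131.46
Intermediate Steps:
u = 27/2 (u = -2 + (1/2)*31 = -2 + 31/2 = 27/2 ≈ 13.500)
x(f) = 105/(2*f) (x(f) = 39/f + 27/(2*f) = 105/(2*f))
x(-98) + C(51, 132) = (105/2)/(-98) + 132 = (105/2)*(-1/98) + 132 = -15/28 + 132 = 3681/28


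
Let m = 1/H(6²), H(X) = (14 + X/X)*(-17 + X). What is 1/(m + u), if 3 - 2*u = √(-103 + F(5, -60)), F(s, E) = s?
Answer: 488490/8694499 + 1137150*I*√2/8694499 ≈ 0.056184 + 0.18496*I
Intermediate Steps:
u = 3/2 - 7*I*√2/2 (u = 3/2 - √(-103 + 5)/2 = 3/2 - 7*I*√2/2 ≈ 1.5 - 4.9497*I)
H(X) = -255 + 15*X (H(X) = (14 + 1)*(-17 + X) = 15*(-17 + X) = -255 + 15*X)
m = 1/285 (m = 1/(-255 + 15*6²) = 1/(-255 + 15*36) = 1/(-255 + 540) = 1/285 ≈ 0.0035088)
1/(m + u) = 1/(1/285 + (3/2 - 7*I*√2/2)) = 1/(857/570 - 7*I*√2/2)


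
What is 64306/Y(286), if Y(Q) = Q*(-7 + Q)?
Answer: 2923/3627 ≈ 0.80590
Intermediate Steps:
64306/Y(286) = 64306/((286*(-7 + 286))) = 64306/((286*279)) = 64306/79794 = 64306*(1/79794) = 2923/3627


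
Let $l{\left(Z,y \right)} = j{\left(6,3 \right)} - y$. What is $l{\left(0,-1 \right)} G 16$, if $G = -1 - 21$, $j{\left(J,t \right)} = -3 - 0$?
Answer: $704$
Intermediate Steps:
$j{\left(J,t \right)} = -3$ ($j{\left(J,t \right)} = -3 + 0 = -3$)
$l{\left(Z,y \right)} = -3 - y$
$G = -22$
$l{\left(0,-1 \right)} G 16 = \left(-3 - -1\right) \left(-22\right) 16 = \left(-3 + 1\right) \left(-22\right) 16 = \left(-2\right) \left(-22\right) 16 = 44 \cdot 16 = 704$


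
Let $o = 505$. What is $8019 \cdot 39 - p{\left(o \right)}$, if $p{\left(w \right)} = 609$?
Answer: $312132$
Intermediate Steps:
$8019 \cdot 39 - p{\left(o \right)} = 8019 \cdot 39 - 609 = 312741 - 609 = 312132$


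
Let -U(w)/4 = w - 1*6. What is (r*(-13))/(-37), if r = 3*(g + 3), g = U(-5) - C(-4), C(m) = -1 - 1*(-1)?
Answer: 1833/37 ≈ 49.541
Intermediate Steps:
C(m) = 0 (C(m) = -1 + 1 = 0)
U(w) = 24 - 4*w (U(w) = -4*(w - 1*6) = -4*(w - 6) = -4*(-6 + w) = 24 - 4*w)
g = 44 (g = (24 - 4*(-5)) - 1*0 = (24 + 20) + 0 = 44 + 0 = 44)
r = 141 (r = 3*(44 + 3) = 3*47 = 141)
(r*(-13))/(-37) = (141*(-13))/(-37) = -1833*(-1/37) = 1833/37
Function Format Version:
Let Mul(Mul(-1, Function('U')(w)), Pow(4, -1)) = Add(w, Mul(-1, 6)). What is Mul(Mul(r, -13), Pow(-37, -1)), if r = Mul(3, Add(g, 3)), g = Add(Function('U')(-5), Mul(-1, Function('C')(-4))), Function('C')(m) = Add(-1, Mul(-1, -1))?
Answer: Rational(1833, 37) ≈ 49.541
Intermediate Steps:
Function('C')(m) = 0 (Function('C')(m) = Add(-1, 1) = 0)
Function('U')(w) = Add(24, Mul(-4, w)) (Function('U')(w) = Mul(-4, Add(w, Mul(-1, 6))) = Mul(-4, Add(w, -6)) = Mul(-4, Add(-6, w)) = Add(24, Mul(-4, w)))
g = 44 (g = Add(Add(24, Mul(-4, -5)), Mul(-1, 0)) = Add(Add(24, 20), 0) = Add(44, 0) = 44)
r = 141 (r = Mul(3, Add(44, 3)) = Mul(3, 47) = 141)
Mul(Mul(r, -13), Pow(-37, -1)) = Mul(Mul(141, -13), Pow(-37, -1)) = Mul(-1833, Rational(-1, 37)) = Rational(1833, 37)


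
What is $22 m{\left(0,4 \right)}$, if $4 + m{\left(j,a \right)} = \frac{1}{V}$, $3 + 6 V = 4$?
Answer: $44$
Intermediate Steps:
$V = \frac{1}{6}$ ($V = - \frac{1}{2} + \frac{1}{6} \cdot 4 = - \frac{1}{2} + \frac{2}{3} = \frac{1}{6} \approx 0.16667$)
$m{\left(j,a \right)} = 2$ ($m{\left(j,a \right)} = -4 + \frac{1}{\frac{1}{6}} = -4 + 6 = 2$)
$22 m{\left(0,4 \right)} = 22 \cdot 2 = 44$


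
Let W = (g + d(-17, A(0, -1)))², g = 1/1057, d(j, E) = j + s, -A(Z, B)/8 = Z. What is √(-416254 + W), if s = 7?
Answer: I*√464947661485/1057 ≈ 645.1*I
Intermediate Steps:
A(Z, B) = -8*Z
d(j, E) = 7 + j (d(j, E) = j + 7 = 7 + j)
g = 1/1057 ≈ 0.00094607
W = 111703761/1117249 (W = (1/1057 + (7 - 17))² = (1/1057 - 10)² = (-10569/1057)² = 111703761/1117249 ≈ 99.981)
√(-416254 + W) = √(-416254 + 111703761/1117249) = √(-464947661485/1117249) = I*√464947661485/1057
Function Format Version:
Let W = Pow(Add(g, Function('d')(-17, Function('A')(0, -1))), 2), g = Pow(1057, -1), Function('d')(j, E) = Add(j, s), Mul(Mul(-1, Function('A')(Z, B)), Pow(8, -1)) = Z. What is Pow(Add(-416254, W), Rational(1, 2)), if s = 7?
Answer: Mul(Rational(1, 1057), I, Pow(464947661485, Rational(1, 2))) ≈ Mul(645.10, I)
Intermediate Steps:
Function('A')(Z, B) = Mul(-8, Z)
Function('d')(j, E) = Add(7, j) (Function('d')(j, E) = Add(j, 7) = Add(7, j))
g = Rational(1, 1057) ≈ 0.00094607
W = Rational(111703761, 1117249) (W = Pow(Add(Rational(1, 1057), Add(7, -17)), 2) = Pow(Add(Rational(1, 1057), -10), 2) = Pow(Rational(-10569, 1057), 2) = Rational(111703761, 1117249) ≈ 99.981)
Pow(Add(-416254, W), Rational(1, 2)) = Pow(Add(-416254, Rational(111703761, 1117249)), Rational(1, 2)) = Pow(Rational(-464947661485, 1117249), Rational(1, 2)) = Mul(Rational(1, 1057), I, Pow(464947661485, Rational(1, 2)))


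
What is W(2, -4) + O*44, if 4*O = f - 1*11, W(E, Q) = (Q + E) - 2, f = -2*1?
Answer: -147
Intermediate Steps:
f = -2
W(E, Q) = -2 + E + Q (W(E, Q) = (E + Q) - 2 = -2 + E + Q)
O = -13/4 (O = (-2 - 1*11)/4 = (-2 - 11)/4 = (1/4)*(-13) = -13/4 ≈ -3.2500)
W(2, -4) + O*44 = (-2 + 2 - 4) - 13/4*44 = -4 - 143 = -147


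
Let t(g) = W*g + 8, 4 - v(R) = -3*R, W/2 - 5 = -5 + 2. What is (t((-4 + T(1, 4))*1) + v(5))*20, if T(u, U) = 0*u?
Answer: 220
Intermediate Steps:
W = 4 (W = 10 + 2*(-5 + 2) = 10 + 2*(-3) = 10 - 6 = 4)
v(R) = 4 + 3*R (v(R) = 4 - (-3)*R = 4 + 3*R)
T(u, U) = 0
t(g) = 8 + 4*g (t(g) = 4*g + 8 = 8 + 4*g)
(t((-4 + T(1, 4))*1) + v(5))*20 = ((8 + 4*((-4 + 0)*1)) + (4 + 3*5))*20 = ((8 + 4*(-4*1)) + (4 + 15))*20 = ((8 + 4*(-4)) + 19)*20 = ((8 - 16) + 19)*20 = (-8 + 19)*20 = 11*20 = 220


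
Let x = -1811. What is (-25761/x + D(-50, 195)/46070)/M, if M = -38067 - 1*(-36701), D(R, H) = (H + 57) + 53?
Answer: -237472325/22793832764 ≈ -0.010418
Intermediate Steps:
D(R, H) = 110 + H (D(R, H) = (57 + H) + 53 = 110 + H)
M = -1366 (M = -38067 + 36701 = -1366)
(-25761/x + D(-50, 195)/46070)/M = (-25761/(-1811) + (110 + 195)/46070)/(-1366) = (-25761*(-1/1811) + 305*(1/46070))*(-1/1366) = (25761/1811 + 61/9214)*(-1/1366) = (237472325/16686554)*(-1/1366) = -237472325/22793832764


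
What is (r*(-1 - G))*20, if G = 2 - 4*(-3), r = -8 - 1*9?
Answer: 5100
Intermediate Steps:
r = -17 (r = -8 - 9 = -17)
G = 14 (G = 2 + 12 = 14)
(r*(-1 - G))*20 = -17*(-1 - 1*14)*20 = -17*(-1 - 14)*20 = -17*(-15)*20 = 255*20 = 5100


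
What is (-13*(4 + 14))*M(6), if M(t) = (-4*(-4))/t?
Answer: -624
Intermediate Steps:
M(t) = 16/t
(-13*(4 + 14))*M(6) = (-13*(4 + 14))*(16/6) = (-13*18)*(16*(⅙)) = -234*8/3 = -624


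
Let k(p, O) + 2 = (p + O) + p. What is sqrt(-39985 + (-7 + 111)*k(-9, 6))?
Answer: I*sqrt(41441) ≈ 203.57*I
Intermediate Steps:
k(p, O) = -2 + O + 2*p (k(p, O) = -2 + ((p + O) + p) = -2 + ((O + p) + p) = -2 + (O + 2*p) = -2 + O + 2*p)
sqrt(-39985 + (-7 + 111)*k(-9, 6)) = sqrt(-39985 + (-7 + 111)*(-2 + 6 + 2*(-9))) = sqrt(-39985 + 104*(-2 + 6 - 18)) = sqrt(-39985 + 104*(-14)) = sqrt(-39985 - 1456) = sqrt(-41441) = I*sqrt(41441)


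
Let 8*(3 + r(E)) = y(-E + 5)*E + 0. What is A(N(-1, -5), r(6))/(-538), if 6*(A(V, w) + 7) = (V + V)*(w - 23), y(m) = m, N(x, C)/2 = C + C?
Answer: -257/807 ≈ -0.31846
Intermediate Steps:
N(x, C) = 4*C (N(x, C) = 2*(C + C) = 2*(2*C) = 4*C)
r(E) = -3 + E*(5 - E)/8 (r(E) = -3 + ((-E + 5)*E + 0)/8 = -3 + ((5 - E)*E + 0)/8 = -3 + (E*(5 - E) + 0)/8 = -3 + (E*(5 - E))/8 = -3 + E*(5 - E)/8)
A(V, w) = -7 + V*(-23 + w)/3 (A(V, w) = -7 + ((V + V)*(w - 23))/6 = -7 + ((2*V)*(-23 + w))/6 = -7 + (2*V*(-23 + w))/6 = -7 + V*(-23 + w)/3)
A(N(-1, -5), r(6))/(-538) = (-7 - 92*(-5)/3 + (4*(-5))*(-3 - ⅛*6*(-5 + 6))/3)/(-538) = (-7 - 23/3*(-20) + (⅓)*(-20)*(-3 - ⅛*6*1))*(-1/538) = (-7 + 460/3 + (⅓)*(-20)*(-3 - ¾))*(-1/538) = (-7 + 460/3 + (⅓)*(-20)*(-15/4))*(-1/538) = (-7 + 460/3 + 25)*(-1/538) = (514/3)*(-1/538) = -257/807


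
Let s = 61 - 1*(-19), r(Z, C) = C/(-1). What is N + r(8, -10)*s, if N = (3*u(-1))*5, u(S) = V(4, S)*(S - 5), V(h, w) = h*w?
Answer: 1160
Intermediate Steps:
r(Z, C) = -C (r(Z, C) = C*(-1) = -C)
s = 80 (s = 61 + 19 = 80)
u(S) = 4*S*(-5 + S) (u(S) = (4*S)*(S - 5) = (4*S)*(-5 + S) = 4*S*(-5 + S))
N = 360 (N = (3*(4*(-1)*(-5 - 1)))*5 = (3*(4*(-1)*(-6)))*5 = (3*24)*5 = 72*5 = 360)
N + r(8, -10)*s = 360 - 1*(-10)*80 = 360 + 10*80 = 360 + 800 = 1160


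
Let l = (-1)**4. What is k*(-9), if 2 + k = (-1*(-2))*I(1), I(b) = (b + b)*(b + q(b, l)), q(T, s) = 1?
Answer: -54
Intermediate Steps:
l = 1
I(b) = 2*b*(1 + b) (I(b) = (b + b)*(b + 1) = (2*b)*(1 + b) = 2*b*(1 + b))
k = 6 (k = -2 + (-1*(-2))*(2*1*(1 + 1)) = -2 + 2*(2*1*2) = -2 + 2*4 = -2 + 8 = 6)
k*(-9) = 6*(-9) = -54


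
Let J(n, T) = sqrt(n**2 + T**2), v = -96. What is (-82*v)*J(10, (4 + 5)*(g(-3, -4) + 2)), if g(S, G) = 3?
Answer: 39360*sqrt(85) ≈ 3.6288e+5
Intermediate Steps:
J(n, T) = sqrt(T**2 + n**2)
(-82*v)*J(10, (4 + 5)*(g(-3, -4) + 2)) = (-82*(-96))*sqrt(((4 + 5)*(3 + 2))**2 + 10**2) = 7872*sqrt((9*5)**2 + 100) = 7872*sqrt(45**2 + 100) = 7872*sqrt(2025 + 100) = 7872*sqrt(2125) = 7872*(5*sqrt(85)) = 39360*sqrt(85)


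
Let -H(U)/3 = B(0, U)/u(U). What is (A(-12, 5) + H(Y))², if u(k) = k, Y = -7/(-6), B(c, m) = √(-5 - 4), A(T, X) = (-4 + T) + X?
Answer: 3013/49 + 1188*I/7 ≈ 61.49 + 169.71*I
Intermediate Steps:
A(T, X) = -4 + T + X
B(c, m) = 3*I (B(c, m) = √(-9) = 3*I)
Y = 7/6 (Y = -7*(-⅙) = 7/6 ≈ 1.1667)
H(U) = -9*I/U (H(U) = -3*3*I/U = -9*I/U)
(A(-12, 5) + H(Y))² = ((-4 - 12 + 5) - 9*I/7/6)² = (-11 - 9*I*6/7)² = (-11 - 54*I/7)²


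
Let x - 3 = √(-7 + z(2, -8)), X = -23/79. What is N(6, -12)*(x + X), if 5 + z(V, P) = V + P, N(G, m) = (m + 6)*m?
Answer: 15408/79 + 216*I*√2 ≈ 195.04 + 305.47*I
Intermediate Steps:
N(G, m) = m*(6 + m) (N(G, m) = (6 + m)*m = m*(6 + m))
X = -23/79 (X = -23*1/79 = -23/79 ≈ -0.29114)
z(V, P) = -5 + P + V (z(V, P) = -5 + (V + P) = -5 + (P + V) = -5 + P + V)
x = 3 + 3*I*√2 (x = 3 + √(-7 + (-5 - 8 + 2)) = 3 + √(-7 - 11) = 3 + √(-18) = 3 + 3*I*√2 ≈ 3.0 + 4.2426*I)
N(6, -12)*(x + X) = (-12*(6 - 12))*((3 + 3*I*√2) - 23/79) = (-12*(-6))*(214/79 + 3*I*√2) = 72*(214/79 + 3*I*√2) = 15408/79 + 216*I*√2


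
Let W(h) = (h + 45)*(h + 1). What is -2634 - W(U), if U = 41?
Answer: -6246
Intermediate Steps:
W(h) = (1 + h)*(45 + h) (W(h) = (45 + h)*(1 + h) = (1 + h)*(45 + h))
-2634 - W(U) = -2634 - (45 + 41**2 + 46*41) = -2634 - (45 + 1681 + 1886) = -2634 - 1*3612 = -2634 - 3612 = -6246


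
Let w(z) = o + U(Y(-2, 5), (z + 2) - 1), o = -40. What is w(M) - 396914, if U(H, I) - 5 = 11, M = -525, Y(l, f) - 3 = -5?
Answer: -396938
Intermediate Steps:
Y(l, f) = -2 (Y(l, f) = 3 - 5 = -2)
U(H, I) = 16 (U(H, I) = 5 + 11 = 16)
w(z) = -24 (w(z) = -40 + 16 = -24)
w(M) - 396914 = -24 - 396914 = -396938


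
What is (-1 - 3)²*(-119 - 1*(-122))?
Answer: 48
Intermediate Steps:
(-1 - 3)²*(-119 - 1*(-122)) = (-4)²*(-119 + 122) = 16*3 = 48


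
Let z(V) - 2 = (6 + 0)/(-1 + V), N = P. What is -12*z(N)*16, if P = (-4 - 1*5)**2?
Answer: -1992/5 ≈ -398.40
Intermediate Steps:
P = 81 (P = (-4 - 5)**2 = (-9)**2 = 81)
N = 81
z(V) = 2 + 6/(-1 + V) (z(V) = 2 + (6 + 0)/(-1 + V) = 2 + 6/(-1 + V))
-12*z(N)*16 = -24*(2 + 81)/(-1 + 81)*16 = -24*83/80*16 = -12*83/40*16 = -249/10*16 = -1992/5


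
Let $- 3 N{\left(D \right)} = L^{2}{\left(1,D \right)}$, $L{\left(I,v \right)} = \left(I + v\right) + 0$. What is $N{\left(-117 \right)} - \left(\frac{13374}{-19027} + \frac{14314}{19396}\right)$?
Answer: $- \frac{2482972297337}{553571538} \approx -4485.4$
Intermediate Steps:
$L{\left(I,v \right)} = I + v$
$N{\left(D \right)} = - \frac{\left(1 + D\right)^{2}}{3}$
$N{\left(-117 \right)} - \left(\frac{13374}{-19027} + \frac{14314}{19396}\right) = - \frac{\left(1 - 117\right)^{2}}{3} - \left(\frac{13374}{-19027} + \frac{14314}{19396}\right) = - \frac{\left(-116\right)^{2}}{3} - \left(13374 \left(- \frac{1}{19027}\right) + 14314 \cdot \frac{1}{19396}\right) = \left(- \frac{1}{3}\right) 13456 - \left(- \frac{13374}{19027} + \frac{7157}{9698}\right) = - \frac{13456}{3} - \frac{6475187}{184523846} = - \frac{2482972297337}{553571538}$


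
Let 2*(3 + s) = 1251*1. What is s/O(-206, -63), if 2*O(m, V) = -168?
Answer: -415/56 ≈ -7.4107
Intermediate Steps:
O(m, V) = -84 (O(m, V) = (½)*(-168) = -84)
s = 1245/2 (s = -3 + (1251*1)/2 = -3 + (½)*1251 = -3 + 1251/2 = 1245/2 ≈ 622.50)
s/O(-206, -63) = (1245/2)/(-84) = (1245/2)*(-1/84) = -415/56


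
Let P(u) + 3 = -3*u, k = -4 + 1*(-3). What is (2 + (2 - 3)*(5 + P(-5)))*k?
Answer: 105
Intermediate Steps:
k = -7 (k = -4 - 3 = -7)
P(u) = -3 - 3*u
(2 + (2 - 3)*(5 + P(-5)))*k = (2 + (2 - 3)*(5 + (-3 - 3*(-5))))*(-7) = (2 - (5 + (-3 + 15)))*(-7) = (2 - (5 + 12))*(-7) = (2 - 1*17)*(-7) = (2 - 17)*(-7) = -15*(-7) = 105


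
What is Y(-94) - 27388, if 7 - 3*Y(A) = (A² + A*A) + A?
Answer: -33245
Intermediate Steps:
Y(A) = 7/3 - 2*A²/3 - A/3 (Y(A) = 7/3 - ((A² + A*A) + A)/3 = 7/3 - ((A² + A²) + A)/3 = 7/3 - (2*A² + A)/3 = 7/3 - (A + 2*A²)/3 = 7/3 + (-2*A²/3 - A/3) = 7/3 - 2*A²/3 - A/3)
Y(-94) - 27388 = (7/3 - ⅔*(-94)² - ⅓*(-94)) - 27388 = (7/3 - ⅔*8836 + 94/3) - 27388 = (7/3 - 17672/3 + 94/3) - 27388 = -5857 - 27388 = -33245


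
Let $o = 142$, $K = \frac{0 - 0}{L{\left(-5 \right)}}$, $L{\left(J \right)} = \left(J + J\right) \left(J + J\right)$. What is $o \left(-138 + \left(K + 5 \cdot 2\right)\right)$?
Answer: $-18176$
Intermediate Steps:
$L{\left(J \right)} = 4 J^{2}$ ($L{\left(J \right)} = 2 J 2 J = 4 J^{2}$)
$K = 0$ ($K = \frac{0 - 0}{4 \left(-5\right)^{2}} = \frac{0 + 0}{4 \cdot 25} = \frac{0}{100} = 0 \cdot \frac{1}{100} = 0$)
$o \left(-138 + \left(K + 5 \cdot 2\right)\right) = 142 \left(-138 + \left(0 + 5 \cdot 2\right)\right) = 142 \left(-138 + \left(0 + 10\right)\right) = 142 \left(-138 + 10\right) = 142 \left(-128\right) = -18176$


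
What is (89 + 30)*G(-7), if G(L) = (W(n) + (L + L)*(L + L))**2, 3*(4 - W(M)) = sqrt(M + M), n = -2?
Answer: 42839524/9 - 95200*I/3 ≈ 4.7599e+6 - 31733.0*I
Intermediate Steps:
W(M) = 4 - sqrt(2)*sqrt(M)/3 (W(M) = 4 - sqrt(M + M)/3 = 4 - sqrt(2)*sqrt(M)/3)
G(L) = (4 + 4*L**2 - 2*I/3)**2 (G(L) = ((4 - sqrt(2)*sqrt(-2)/3) + (L + L)*(L + L))**2 = ((4 - sqrt(2)*I*sqrt(2)/3) + (2*L)*(2*L))**2 = ((4 - 2*I/3) + 4*L**2)**2 = (4 + 4*L**2 - 2*I/3)**2)
(89 + 30)*G(-7) = (89 + 30)*(4*(6 - I + 6*(-7)**2)**2/9) = 119*(4*(6 - I + 6*49)**2/9) = 119*(4*(6 - I + 294)**2/9) = 119*(4*(300 - I)**2/9) = 476*(300 - I)**2/9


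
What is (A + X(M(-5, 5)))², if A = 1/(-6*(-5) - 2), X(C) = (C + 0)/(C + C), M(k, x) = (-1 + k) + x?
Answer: 225/784 ≈ 0.28699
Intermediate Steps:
M(k, x) = -1 + k + x
X(C) = ½ (X(C) = C/((2*C)) = C*(1/(2*C)) = ½)
A = 1/28 (A = 1/(30 - 2) = 1/28 ≈ 0.035714)
(A + X(M(-5, 5)))² = (1/28 + ½)² = (15/28)² = 225/784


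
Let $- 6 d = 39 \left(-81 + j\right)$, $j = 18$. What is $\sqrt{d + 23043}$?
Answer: $\frac{\sqrt{93810}}{2} \approx 153.14$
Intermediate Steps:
$d = \frac{819}{2}$ ($d = - \frac{39 \left(-81 + 18\right)}{6} = - \frac{39 \left(-63\right)}{6} = \left(- \frac{1}{6}\right) \left(-2457\right) = \frac{819}{2} \approx 409.5$)
$\sqrt{d + 23043} = \sqrt{\frac{819}{2} + 23043} = \sqrt{\frac{46905}{2}} = \frac{\sqrt{93810}}{2}$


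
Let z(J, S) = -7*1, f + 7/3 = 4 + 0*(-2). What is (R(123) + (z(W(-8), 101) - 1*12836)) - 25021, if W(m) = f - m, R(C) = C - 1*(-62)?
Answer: -37679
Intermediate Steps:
f = 5/3 (f = -7/3 + (4 + 0*(-2)) = -7/3 + (4 + 0) = -7/3 + 4 = 5/3 ≈ 1.6667)
R(C) = 62 + C (R(C) = C + 62 = 62 + C)
W(m) = 5/3 - m
z(J, S) = -7
(R(123) + (z(W(-8), 101) - 1*12836)) - 25021 = ((62 + 123) + (-7 - 1*12836)) - 25021 = (185 + (-7 - 12836)) - 25021 = (185 - 12843) - 25021 = -12658 - 25021 = -37679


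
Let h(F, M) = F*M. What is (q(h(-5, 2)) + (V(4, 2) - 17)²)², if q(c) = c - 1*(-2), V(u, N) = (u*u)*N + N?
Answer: 78961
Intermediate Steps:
V(u, N) = N + N*u² (V(u, N) = u²*N + N = N*u² + N = N + N*u²)
q(c) = 2 + c (q(c) = c + 2 = 2 + c)
(q(h(-5, 2)) + (V(4, 2) - 17)²)² = ((2 - 5*2) + (2*(1 + 4²) - 17)²)² = ((2 - 10) + (2*(1 + 16) - 17)²)² = (-8 + (2*17 - 17)²)² = (-8 + (34 - 17)²)² = (-8 + 17²)² = (-8 + 289)² = 281² = 78961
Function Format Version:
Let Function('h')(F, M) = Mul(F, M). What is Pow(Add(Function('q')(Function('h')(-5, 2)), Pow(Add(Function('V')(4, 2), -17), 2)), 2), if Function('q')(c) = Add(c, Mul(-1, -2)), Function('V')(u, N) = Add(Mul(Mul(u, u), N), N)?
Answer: 78961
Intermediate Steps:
Function('V')(u, N) = Add(N, Mul(N, Pow(u, 2))) (Function('V')(u, N) = Add(Mul(Pow(u, 2), N), N) = Add(Mul(N, Pow(u, 2)), N) = Add(N, Mul(N, Pow(u, 2))))
Function('q')(c) = Add(2, c) (Function('q')(c) = Add(c, 2) = Add(2, c))
Pow(Add(Function('q')(Function('h')(-5, 2)), Pow(Add(Function('V')(4, 2), -17), 2)), 2) = Pow(Add(Add(2, Mul(-5, 2)), Pow(Add(Mul(2, Add(1, Pow(4, 2))), -17), 2)), 2) = Pow(Add(Add(2, -10), Pow(Add(Mul(2, Add(1, 16)), -17), 2)), 2) = Pow(Add(-8, Pow(Add(Mul(2, 17), -17), 2)), 2) = Pow(Add(-8, Pow(Add(34, -17), 2)), 2) = Pow(Add(-8, Pow(17, 2)), 2) = Pow(Add(-8, 289), 2) = Pow(281, 2) = 78961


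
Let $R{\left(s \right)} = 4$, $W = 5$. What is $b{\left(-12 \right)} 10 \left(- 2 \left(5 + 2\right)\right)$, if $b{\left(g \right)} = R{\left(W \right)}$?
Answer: $-560$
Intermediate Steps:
$b{\left(g \right)} = 4$
$b{\left(-12 \right)} 10 \left(- 2 \left(5 + 2\right)\right) = 4 \cdot 10 \left(- 2 \left(5 + 2\right)\right) = 4 \cdot 10 \left(\left(-2\right) 7\right) = 4 \cdot 10 \left(-14\right) = 4 \left(-140\right) = -560$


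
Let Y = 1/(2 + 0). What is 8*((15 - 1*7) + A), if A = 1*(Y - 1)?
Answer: 60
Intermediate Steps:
Y = ½ (Y = 1/2 = ½ ≈ 0.50000)
A = -½ (A = 1*(½ - 1) = 1*(-½) = -½ ≈ -0.50000)
8*((15 - 1*7) + A) = 8*((15 - 1*7) - ½) = 8*((15 - 7) - ½) = 8*(8 - ½) = 8*(15/2) = 60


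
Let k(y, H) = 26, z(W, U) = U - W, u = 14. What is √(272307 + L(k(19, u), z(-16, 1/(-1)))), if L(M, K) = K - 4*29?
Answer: √272206 ≈ 521.73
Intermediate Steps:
L(M, K) = -116 + K (L(M, K) = K - 1*116 = K - 116 = -116 + K)
√(272307 + L(k(19, u), z(-16, 1/(-1)))) = √(272307 + (-116 + (1/(-1) - 1*(-16)))) = √(272307 + (-116 + (-1 + 16))) = √(272307 + (-116 + 15)) = √(272307 - 101) = √272206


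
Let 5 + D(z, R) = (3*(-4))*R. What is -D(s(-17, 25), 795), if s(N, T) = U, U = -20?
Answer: 9545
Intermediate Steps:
s(N, T) = -20
D(z, R) = -5 - 12*R (D(z, R) = -5 + (3*(-4))*R = -5 - 12*R)
-D(s(-17, 25), 795) = -(-5 - 12*795) = -(-5 - 9540) = -1*(-9545) = 9545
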